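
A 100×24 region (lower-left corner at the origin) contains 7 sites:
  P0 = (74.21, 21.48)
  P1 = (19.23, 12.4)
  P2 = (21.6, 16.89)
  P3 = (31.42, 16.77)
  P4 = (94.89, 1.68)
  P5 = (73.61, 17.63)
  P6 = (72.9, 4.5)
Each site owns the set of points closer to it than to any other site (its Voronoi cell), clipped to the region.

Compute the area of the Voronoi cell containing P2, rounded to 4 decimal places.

1. box [0,100]×[0,24]: [(0, 0) (100, 0) (100, 24) (0, 24)]
2. ⊥bis P2·P0 via (47.905,19.185): [(0, 0) (49.5788, 0) (47.4849, 24) (0, 24)]  |A|=1164.7647
3. ⊥bis P2·P1 via (20.415,14.645): [(48.1602, 0) (49.5788, 0) (47.4849, 24) (2.6918, 24)]  |A|=554.5409
4. ⊥bis P2·P3 via (26.51,16.83): [(26.4444, 11.4624) (26.5976, 24) (2.6918, 24)]  |A|=149.8602
5. ⊥bis P2·P4 via (58.245,9.285): [(26.4444, 11.4624) (26.5976, 24) (2.6918, 24)]  |A|=149.8602
6. ⊥bis P2·P5 via (47.605,17.26): [(26.4444, 11.4624) (26.5976, 24) (2.6918, 24)]  |A|=149.8602
7. ⊥bis P2·P6 via (47.25,10.695): [(26.4444, 11.4624) (26.5976, 24) (2.6918, 24)]  |A|=149.8602
8. canonical 3-gon: [(26.4444, 11.4624) (26.5976, 24) (2.6918, 24)]
9. shoelace: 149.8602

Area of P2's cell: 149.8602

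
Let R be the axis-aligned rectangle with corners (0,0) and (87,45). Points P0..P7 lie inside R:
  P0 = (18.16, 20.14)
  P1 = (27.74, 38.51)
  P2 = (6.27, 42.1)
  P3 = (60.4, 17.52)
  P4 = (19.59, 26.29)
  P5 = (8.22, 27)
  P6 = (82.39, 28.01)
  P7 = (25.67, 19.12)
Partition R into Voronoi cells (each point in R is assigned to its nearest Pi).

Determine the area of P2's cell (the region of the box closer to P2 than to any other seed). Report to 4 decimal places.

Area of P2's cell: 173.7703

1. box [0,87]×[0,45]: [(0, 0) (87, 0) (87, 45) (0, 45)]
2. ⊥bis P2·P0 via (12.215,31.12): [(0, 24.5063) (37.8504, 45) (0, 45)]  |A|=387.8468
3. ⊥bis P2·P1 via (17.005,40.305): [(0, 24.5063) (15.7931, 33.0573) (17.7901, 45) (0, 45)]  |A|=268.0599
4. ⊥bis P2·P3 via (33.335,29.81): [(0, 24.5063) (15.7931, 33.0573) (17.7901, 45) (0, 45)]  |A|=268.0599
5. ⊥bis P2·P4 via (12.93,34.195): [(0, 24.5063) (4.0021, 26.6732) (16.484, 37.1893) (17.7901, 45) (0, 45)]  |A|=245.9054
6. ⊥bis P2·P5 via (7.245,34.55): [(0, 33.6144) (14.4568, 35.4813) (16.484, 37.1893) (17.7901, 45) (0, 45)]  |A|=173.7703
7. ⊥bis P2·P6 via (44.33,35.055): [(0, 33.6144) (14.4568, 35.4813) (16.484, 37.1893) (17.7901, 45) (0, 45)]  |A|=173.7703
8. ⊥bis P2·P7 via (15.97,30.61): [(0, 33.6144) (14.4568, 35.4813) (16.484, 37.1893) (17.7901, 45) (0, 45)]  |A|=173.7703
9. canonical 5-gon: [(0, 33.6144) (14.4568, 35.4813) (16.484, 37.1893) (17.7901, 45) (0, 45)]
10. shoelace: 173.7703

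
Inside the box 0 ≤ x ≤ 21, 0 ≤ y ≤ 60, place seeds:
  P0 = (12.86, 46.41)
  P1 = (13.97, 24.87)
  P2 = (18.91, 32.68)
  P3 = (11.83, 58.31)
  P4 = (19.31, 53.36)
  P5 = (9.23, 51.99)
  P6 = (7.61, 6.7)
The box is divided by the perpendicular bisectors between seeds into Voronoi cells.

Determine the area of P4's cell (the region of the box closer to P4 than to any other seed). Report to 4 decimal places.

Area of P4's cell: 65.3092

1. box [0,21]×[0,60]: [(0, 0) (21, 0) (21, 60) (0, 60)]
2. ⊥bis P4·P0 via (16.085,49.885): [(21, 45.3236) (21, 60) (5.1859, 60)]  |A|=116.0471
3. ⊥bis P4·P1 via (16.64,39.115): [(21, 45.3236) (21, 60) (5.1859, 60)]  |A|=116.0471
4. ⊥bis P4·P2 via (19.11,43.02): [(21, 45.3236) (21, 60) (5.1859, 60)]  |A|=116.0471
5. ⊥bis P4·P3 via (15.57,55.835): [(13.3266, 52.445) (21, 45.3236) (21, 60) (18.3263, 60)]  |A|=66.4092
6. ⊥bis P4·P5 via (14.27,52.675): [(14.1352, 53.6669) (14.442, 51.4098) (21, 45.3236) (21, 60) (18.3263, 60)]  |A|=65.3092
7. ⊥bis P4·P6 via (13.46,30.03): [(14.1352, 53.6669) (14.442, 51.4098) (21, 45.3236) (21, 60) (18.3263, 60)]  |A|=65.3092
8. canonical 5-gon: [(14.1352, 53.6669) (14.442, 51.4098) (21, 45.3236) (21, 60) (18.3263, 60)]
9. shoelace: 65.3092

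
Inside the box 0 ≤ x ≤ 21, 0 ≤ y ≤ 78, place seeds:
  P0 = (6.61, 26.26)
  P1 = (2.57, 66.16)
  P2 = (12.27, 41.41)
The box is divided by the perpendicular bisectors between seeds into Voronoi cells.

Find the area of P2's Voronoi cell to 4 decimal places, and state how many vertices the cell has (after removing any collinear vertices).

1. box [0,21]×[0,78]: [(0, 0) (21, 0) (21, 78) (0, 78)]
2. ⊥bis P2·P0 via (9.44,33.835): [(0, 37.3618) (21, 29.5162) (21, 78) (0, 78)]  |A|=935.7813
3. ⊥bis P2·P1 via (7.42,53.785): [(0, 50.877) (0, 37.3618) (21, 29.5162) (21, 59.1073)]  |A|=452.6156
4. canonical 4-gon: [(0, 50.877) (0, 37.3618) (21, 29.5162) (21, 59.1073)]
5. shoelace: 452.6156

Area of P2's cell: 452.6156 (4 vertices)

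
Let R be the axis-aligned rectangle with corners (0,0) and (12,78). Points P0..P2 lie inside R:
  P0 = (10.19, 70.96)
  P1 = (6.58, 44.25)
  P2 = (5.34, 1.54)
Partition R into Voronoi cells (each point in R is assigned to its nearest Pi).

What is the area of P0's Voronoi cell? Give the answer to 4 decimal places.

1. box [0,12]×[0,78]: [(0, 0) (12, 0) (12, 78) (0, 78)]
2. ⊥bis P0·P1 via (8.385,57.605): [(0, 58.7383) (12, 57.1164) (12, 78) (0, 78)]  |A|=240.8719
3. ⊥bis P0·P2 via (7.765,36.25): [(0, 58.7383) (12, 57.1164) (12, 78) (0, 78)]  |A|=240.8719
4. canonical 4-gon: [(0, 58.7383) (12, 57.1164) (12, 78) (0, 78)]
5. shoelace: 240.8719

Area of P0's cell: 240.8719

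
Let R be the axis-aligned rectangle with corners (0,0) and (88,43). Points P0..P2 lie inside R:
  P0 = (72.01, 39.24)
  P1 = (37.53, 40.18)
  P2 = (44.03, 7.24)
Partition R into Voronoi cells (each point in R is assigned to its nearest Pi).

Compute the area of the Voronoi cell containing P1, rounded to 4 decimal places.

1. box [0,88]×[0,43]: [(0, 0) (88, 0) (88, 43) (0, 43)]
2. ⊥bis P1·P0 via (54.77,39.71): [(0, 0) (53.6874, 0) (54.8597, 43) (0, 43)]  |A|=2333.7629
3. ⊥bis P1·P2 via (40.78,23.71): [(0, 15.6629) (54.4071, 26.399) (54.8597, 43) (0, 43)]  |A|=1199.0275
4. canonical 4-gon: [(0, 15.6629) (54.4071, 26.399) (54.8597, 43) (0, 43)]
5. shoelace: 1199.0275

Area of P1's cell: 1199.0275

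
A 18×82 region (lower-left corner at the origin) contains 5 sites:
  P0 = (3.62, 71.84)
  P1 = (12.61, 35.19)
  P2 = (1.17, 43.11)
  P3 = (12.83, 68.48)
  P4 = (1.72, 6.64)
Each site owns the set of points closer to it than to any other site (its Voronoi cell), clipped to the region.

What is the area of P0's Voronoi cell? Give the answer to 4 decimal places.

1. box [0,18]×[0,82]: [(0, 0) (18, 0) (18, 82) (0, 82)]
2. ⊥bis P0·P1 via (8.115,53.515): [(0, 51.5244) (18, 55.9397) (18, 82) (0, 82)]  |A|=508.8225
3. ⊥bis P0·P2 via (2.395,57.475): [(0, 57.6792) (18, 56.1443) (18, 82) (0, 82)]  |A|=451.5885
4. ⊥bis P0·P3 via (8.225,70.16): [(0, 57.6792) (3.561, 57.3756) (12.5445, 82) (0, 82)]  |A|=197.7531
5. ⊥bis P0·P4 via (2.67,39.24): [(0, 57.6792) (3.561, 57.3756) (12.5445, 82) (0, 82)]  |A|=197.7531
6. canonical 4-gon: [(0, 57.6792) (3.561, 57.3756) (12.5445, 82) (0, 82)]
7. shoelace: 197.7531

Area of P0's cell: 197.7531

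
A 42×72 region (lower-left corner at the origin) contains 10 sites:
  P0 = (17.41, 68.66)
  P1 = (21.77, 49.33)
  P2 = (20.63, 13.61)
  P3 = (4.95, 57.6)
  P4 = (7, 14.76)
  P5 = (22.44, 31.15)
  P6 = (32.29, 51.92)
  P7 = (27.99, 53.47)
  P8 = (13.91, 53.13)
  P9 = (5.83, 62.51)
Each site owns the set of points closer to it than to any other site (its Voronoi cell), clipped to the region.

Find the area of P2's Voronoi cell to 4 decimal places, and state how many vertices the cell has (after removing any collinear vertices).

Area of P2's cell: 617.3532 (4 vertices)

1. box [0,42]×[0,72]: [(0, 0) (42, 0) (42, 72) (0, 72)]
2. ⊥bis P2·P0 via (19.02,41.135): [(0, 40.0225) (0, 0) (42, 0) (42, 42.4792)]  |A|=1732.5342
3. ⊥bis P2·P1 via (21.2,31.47): [(0, 32.1466) (0, 0) (42, 0) (42, 30.8062)]  |A|=1322.0081
4. ⊥bis P2·P3 via (12.79,35.605): [(2.8338, 32.0562) (0, 31.0461) (0, 0) (42, 0) (42, 30.8062)]  |A|=1320.4488
5. ⊥bis P2·P4 via (13.815,14.185): [(15.2893, 31.6586) (12.6182, 0) (42, 0) (42, 30.8062)]  |A|=876.5215
6. ⊥bis P2·P5 via (21.535,22.38): [(14.5671, 23.099) (12.6182, 0) (42, 0) (42, 20.2682)]  |A|=617.3532
7. ⊥bis P2·P6 via (26.46,32.765): [(14.5671, 23.099) (12.6182, 0) (42, 0) (42, 20.2682)]  |A|=617.3532
8. ⊥bis P2·P7 via (24.31,33.54): [(14.5671, 23.099) (12.6182, 0) (42, 0) (42, 20.2682)]  |A|=617.3532
9. ⊥bis P2·P8 via (17.27,33.37): [(14.5671, 23.099) (12.6182, 0) (42, 0) (42, 20.2682)]  |A|=617.3532
10. ⊥bis P2·P9 via (13.23,38.06): [(14.5671, 23.099) (12.6182, 0) (42, 0) (42, 20.2682)]  |A|=617.3532
11. canonical 4-gon: [(14.5671, 23.099) (12.6182, 0) (42, 0) (42, 20.2682)]
12. shoelace: 617.3532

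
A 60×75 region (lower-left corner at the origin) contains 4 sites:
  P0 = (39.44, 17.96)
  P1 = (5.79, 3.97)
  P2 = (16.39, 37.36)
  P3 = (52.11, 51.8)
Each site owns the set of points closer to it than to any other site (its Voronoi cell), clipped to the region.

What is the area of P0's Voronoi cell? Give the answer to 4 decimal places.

1. box [0,60]×[0,75]: [(0, 0) (60, 0) (60, 75) (0, 75)]
2. ⊥bis P0·P1 via (22.615,10.965): [(0, 65.3606) (27.1737, 0) (60, 0) (60, 75) (0, 75)]  |A|=3611.9549
3. ⊥bis P0·P2 via (27.915,27.66): [(19.7214, 17.9249) (27.1737, 0) (60, 0) (60, 65.7816)]  |A|=1618.9979
4. ⊥bis P0·P3 via (45.775,34.88): [(36.8151, 38.2347) (19.7214, 17.9249) (27.1737, 0) (60, 0) (60, 29.554)]  |A|=1199.0322
5. canonical 5-gon: [(36.8151, 38.2347) (19.7214, 17.9249) (27.1737, 0) (60, 0) (60, 29.554)]
6. shoelace: 1199.0322

Area of P0's cell: 1199.0322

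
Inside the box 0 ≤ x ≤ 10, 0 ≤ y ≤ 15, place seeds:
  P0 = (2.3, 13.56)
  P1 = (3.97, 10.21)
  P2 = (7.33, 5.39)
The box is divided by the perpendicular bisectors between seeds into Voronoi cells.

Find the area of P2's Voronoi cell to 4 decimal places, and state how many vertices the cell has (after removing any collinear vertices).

1. box [0,10]×[0,15]: [(0, 0) (10, 0) (10, 15) (0, 15)]
2. ⊥bis P2·P0 via (4.815,9.475): [(0, 6.5106) (0, 0) (10, 0) (10, 12.6672)]  |A|=95.889
3. ⊥bis P2·P1 via (5.65,7.8): [(0, 3.8614) (0, 0) (10, 0) (10, 10.8324)]  |A|=73.4689
4. canonical 4-gon: [(0, 3.8614) (0, 0) (10, 0) (10, 10.8324)]
5. shoelace: 73.4689

Area of P2's cell: 73.4689 (4 vertices)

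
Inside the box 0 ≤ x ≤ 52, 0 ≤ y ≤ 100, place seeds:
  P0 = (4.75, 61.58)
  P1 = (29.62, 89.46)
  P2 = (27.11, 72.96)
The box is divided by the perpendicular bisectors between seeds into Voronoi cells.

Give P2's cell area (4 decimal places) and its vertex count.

1. box [0,52]×[0,100]: [(0, 0) (52, 0) (52, 100) (0, 100)]
2. ⊥bis P2·P0 via (15.93,67.27): [(0, 98.5701) (50.1667, 0) (52, 0) (52, 100) (0, 100)]  |A|=2727.5325
3. ⊥bis P2·P1 via (28.365,81.21): [(7.1964, 84.4302) (50.1667, 0) (52, 0) (52, 77.6146)]  |A|=1816.0995
4. canonical 4-gon: [(7.1964, 84.4302) (50.1667, 0) (52, 0) (52, 77.6146)]
5. shoelace: 1816.0995

Area of P2's cell: 1816.0995 (4 vertices)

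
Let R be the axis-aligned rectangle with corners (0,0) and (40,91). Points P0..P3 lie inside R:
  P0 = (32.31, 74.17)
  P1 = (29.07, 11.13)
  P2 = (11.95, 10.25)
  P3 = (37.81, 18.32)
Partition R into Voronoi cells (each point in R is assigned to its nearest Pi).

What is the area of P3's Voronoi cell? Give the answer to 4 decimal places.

1. box [0,40]×[0,91]: [(0, 0) (40, 0) (40, 91) (0, 91)]
2. ⊥bis P3·P0 via (35.06,46.245): [(0, 42.7924) (0, 0) (40, 0) (40, 46.7315)]  |A|=1790.4768
3. ⊥bis P3·P1 via (33.44,14.725): [(9.5746, 43.7352) (40, 6.7508) (40, 46.7315)]  |A|=608.2141
4. ⊥bis P3·P2 via (24.88,14.285): [(15.5073, 44.3195) (19.427, 31.7589) (40, 6.7508) (40, 46.7315)]  |A|=569.8098
5. canonical 4-gon: [(15.5073, 44.3195) (19.427, 31.7589) (40, 6.7508) (40, 46.7315)]
6. shoelace: 569.8098

Area of P3's cell: 569.8098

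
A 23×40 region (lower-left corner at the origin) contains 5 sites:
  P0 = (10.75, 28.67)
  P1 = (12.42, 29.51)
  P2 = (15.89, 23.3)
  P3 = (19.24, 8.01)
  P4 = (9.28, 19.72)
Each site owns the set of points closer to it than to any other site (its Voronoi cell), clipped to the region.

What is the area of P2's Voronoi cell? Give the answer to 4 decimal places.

Area of P2's cell: 123.3920

1. box [0,23]×[0,40]: [(0, 0) (23, 0) (23, 40) (0, 40)]
2. ⊥bis P2·P0 via (13.32,25.985): [(0, 13.2355) (0, 0) (23, 0) (23, 35.2504)]  |A|=557.5879
3. ⊥bis P2·P1 via (14.155,26.405): [(13.2031, 25.8731) (0, 13.2355) (0, 0) (23, 0) (23, 31.3474)]  |A|=538.4691
4. ⊥bis P2·P3 via (17.565,15.655): [(13.2031, 25.8731) (0, 13.2355) (0, 11.8066) (23, 16.8458) (23, 31.3474)]  |A|=208.9671
5. ⊥bis P2·P4 via (12.585,21.51): [(13.2031, 25.8731) (11.2397, 23.9938) (15.948, 15.3007) (23, 16.8458) (23, 31.3474)]  |A|=123.392
6. canonical 5-gon: [(13.2031, 25.8731) (11.2397, 23.9938) (15.948, 15.3007) (23, 16.8458) (23, 31.3474)]
7. shoelace: 123.392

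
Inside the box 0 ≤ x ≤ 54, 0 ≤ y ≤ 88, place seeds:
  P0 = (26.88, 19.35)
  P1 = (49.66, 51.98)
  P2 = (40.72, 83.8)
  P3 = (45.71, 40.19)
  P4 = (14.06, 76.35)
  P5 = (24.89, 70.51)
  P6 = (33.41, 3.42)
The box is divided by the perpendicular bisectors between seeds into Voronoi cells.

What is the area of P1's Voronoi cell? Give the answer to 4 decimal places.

1. box [0,54]×[0,88]: [(0, 0) (54, 0) (54, 88) (0, 88)]
2. ⊥bis P1·P0 via (38.27,35.665): [(0, 62.3825) (54, 24.6834) (54, 88) (0, 88)]  |A|=2401.2217
3. ⊥bis P1·P2 via (45.19,67.89): [(7.3424, 57.2565) (54, 24.6834) (54, 70.3652)]  |A|=1065.7021
4. ⊥bis P1·P3 via (47.685,46.085): [(11.1484, 58.3258) (54, 43.9693) (54, 70.3652)]  |A|=565.5536
5. ⊥bis P1·P4 via (31.86,64.165): [(31.8429, 64.1401) (24.7446, 53.7707) (54, 43.9693) (54, 70.3652)]  |A|=478.895
6. ⊥bis P1·P5 via (37.275,61.245): [(41.4626, 66.8428) (30.293, 51.9118) (54, 43.9693) (54, 70.3652)]  |A|=386.8094
7. ⊥bis P1·P6 via (41.535,27.7): [(41.4626, 66.8428) (30.293, 51.9118) (54, 43.9693) (54, 70.3652)]  |A|=386.8094
8. canonical 4-gon: [(41.4626, 66.8428) (30.293, 51.9118) (54, 43.9693) (54, 70.3652)]
9. shoelace: 386.8094

Area of P1's cell: 386.8094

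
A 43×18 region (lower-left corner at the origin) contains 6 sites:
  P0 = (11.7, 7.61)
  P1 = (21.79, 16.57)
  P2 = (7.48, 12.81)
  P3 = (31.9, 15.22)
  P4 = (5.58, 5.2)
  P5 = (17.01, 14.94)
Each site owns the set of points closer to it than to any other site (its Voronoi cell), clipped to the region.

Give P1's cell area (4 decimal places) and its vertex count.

1. box [0,43]×[0,18]: [(0, 0) (43, 0) (43, 18) (0, 18)]
2. ⊥bis P1·P0 via (16.745,12.09): [(27.481, 0) (43, 0) (43, 18) (11.4969, 18)]  |A|=423.199
3. ⊥bis P1·P2 via (14.635,14.69): [(14.7186, 14.372) (27.481, 0) (43, 0) (43, 18) (13.7653, 18)]  |A|=419.0841
4. ⊥bis P1·P3 via (26.845,15.895): [(14.7186, 14.372) (25.0831, 2.7003) (27.1261, 18) (13.7653, 18)]  |A|=115.446
5. ⊥bis P1·P4 via (13.685,10.885): [(14.7186, 14.372) (25.0831, 2.7003) (27.1261, 18) (13.7653, 18)]  |A|=115.446
6. ⊥bis P1·P5 via (19.4,15.755): [(23.084, 4.9515) (25.0831, 2.7003) (27.1261, 18) (18.6344, 18)]  |A|=72.9936
7. canonical 4-gon: [(23.084, 4.9515) (25.0831, 2.7003) (27.1261, 18) (18.6344, 18)]
8. shoelace: 72.9936

Area of P1's cell: 72.9936 (4 vertices)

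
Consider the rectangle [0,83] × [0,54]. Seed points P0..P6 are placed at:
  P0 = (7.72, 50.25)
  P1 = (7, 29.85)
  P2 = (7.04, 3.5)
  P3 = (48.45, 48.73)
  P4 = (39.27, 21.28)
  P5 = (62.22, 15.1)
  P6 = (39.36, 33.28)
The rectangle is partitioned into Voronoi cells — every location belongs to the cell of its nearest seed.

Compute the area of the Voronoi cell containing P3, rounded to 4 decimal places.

1. box [0,83]×[0,54]: [(0, 0) (83, 0) (83, 54) (0, 54)]
2. ⊥bis P3·P0 via (28.085,49.49): [(26.2381, 0) (83, 0) (83, 54) (28.2533, 54)]  |A|=3010.7323
3. ⊥bis P3·P1 via (27.725,39.29): [(27.7059, 39.3319) (45.6211, 0) (83, 0) (83, 54) (28.2533, 54)]  |A|=2629.546
4. ⊥bis P3·P2 via (27.745,26.115): [(27.7059, 39.3319) (38.0044, 16.722) (56.2691, 0) (83, 0) (83, 54) (28.2533, 54)]  |A|=2540.5186
5. ⊥bis P3·P4 via (43.86,35.005): [(27.7456, 40.3941) (83, 21.9156) (83, 54) (28.2533, 54)]  |A|=1258.8433
6. ⊥bis P3·P5 via (55.335,31.915): [(27.7456, 40.3941) (54.3301, 31.5035) (83, 43.2426) (83, 54) (28.2533, 54)]  |A|=953.121
7. ⊥bis P3·P6 via (43.905,41.005): [(28.115, 50.295) (57.7054, 32.8856) (83, 43.2426) (83, 54) (28.2533, 54)]  |A|=770.0446
8. canonical 5-gon: [(28.115, 50.295) (57.7054, 32.8856) (83, 43.2426) (83, 54) (28.2533, 54)]
9. shoelace: 770.0446

Area of P3's cell: 770.0446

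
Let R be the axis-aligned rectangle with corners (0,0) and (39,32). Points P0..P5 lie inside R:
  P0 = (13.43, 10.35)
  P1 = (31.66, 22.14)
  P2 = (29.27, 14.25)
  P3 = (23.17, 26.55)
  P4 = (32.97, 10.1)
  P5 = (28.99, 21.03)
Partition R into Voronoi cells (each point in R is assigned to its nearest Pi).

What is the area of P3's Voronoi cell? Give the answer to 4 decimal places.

Area of P3's cell: 265.4215

1. box [0,39]×[0,32]: [(0, 0) (39, 0) (39, 32) (0, 32)]
2. ⊥bis P3·P0 via (18.3,18.45): [(0, 29.4526) (39, 6.0044) (39, 32) (0, 32)]  |A|=556.5878
3. ⊥bis P3·P1 via (27.415,24.345): [(0, 29.4526) (22.9125, 15.6768) (31.3913, 32) (0, 32)]  |A|=285.3862
4. ⊥bis P3·P2 via (26.22,20.4): [(0, 29.4526) (20.1026, 17.3662) (25.0694, 19.8294) (31.3913, 32) (0, 32)]  |A|=277.7302
5. ⊥bis P3·P4 via (28.07,18.325): [(0, 29.4526) (20.1026, 17.3662) (25.0694, 19.8294) (31.3913, 32) (0, 32)]  |A|=277.7302
6. ⊥bis P3·P5 via (26.08,23.79): [(0, 29.4526) (20.0292, 17.4103) (28.394, 26.2298) (31.3913, 32) (0, 32)]  |A|=265.4215
7. canonical 5-gon: [(0, 29.4526) (20.0292, 17.4103) (28.394, 26.2298) (31.3913, 32) (0, 32)]
8. shoelace: 265.4215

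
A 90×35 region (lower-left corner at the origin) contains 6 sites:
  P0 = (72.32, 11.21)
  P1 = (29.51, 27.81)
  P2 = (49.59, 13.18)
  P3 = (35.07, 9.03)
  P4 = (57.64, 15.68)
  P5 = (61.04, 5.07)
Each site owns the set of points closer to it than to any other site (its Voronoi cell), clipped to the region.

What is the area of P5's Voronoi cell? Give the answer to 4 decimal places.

1. box [0,90]×[0,35]: [(0, 0) (90, 0) (90, 35) (0, 35)]
2. ⊥bis P5·P0 via (66.68,8.14): [(0, 0) (71.1108, 0) (52.0594, 35) (0, 35)]  |A|=2155.4787
3. ⊥bis P5·P1 via (45.275,16.44): [(33.4182, 0) (71.1108, 0) (54.8987, 29.7837)]  |A|=561.3139
4. ⊥bis P5·P2 via (55.315,9.125): [(48.8518, 0) (71.1108, 0) (61.4382, 17.7699)]  |A|=197.7707
5. ⊥bis P5·P3 via (48.055,7.05): [(48.8518, 0) (71.1108, 0) (61.4382, 17.7699)]  |A|=197.7707
6. ⊥bis P5·P4 via (59.34,10.375): [(55.2785, 9.0735) (48.8518, 0) (71.1108, 0) (64.554, 12.0458)]  |A|=166.5933
7. canonical 4-gon: [(55.2785, 9.0735) (48.8518, 0) (71.1108, 0) (64.554, 12.0458)]
8. shoelace: 166.5933

Area of P5's cell: 166.5933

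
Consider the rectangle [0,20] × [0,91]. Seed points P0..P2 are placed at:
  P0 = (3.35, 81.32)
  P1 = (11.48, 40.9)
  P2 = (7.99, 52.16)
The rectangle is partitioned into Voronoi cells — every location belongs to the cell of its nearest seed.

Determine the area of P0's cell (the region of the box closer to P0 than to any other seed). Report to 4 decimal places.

Area of P0's cell: 471.4200

1. box [0,20]×[0,91]: [(0, 0) (20, 0) (20, 91) (0, 91)]
2. ⊥bis P0·P1 via (7.415,61.11): [(0, 59.6186) (20, 63.6413) (20, 91) (0, 91)]  |A|=587.4012
3. ⊥bis P0·P2 via (5.67,66.74): [(0, 65.8378) (20, 69.0202) (20, 91) (0, 91)]  |A|=471.42
4. canonical 4-gon: [(0, 65.8378) (20, 69.0202) (20, 91) (0, 91)]
5. shoelace: 471.42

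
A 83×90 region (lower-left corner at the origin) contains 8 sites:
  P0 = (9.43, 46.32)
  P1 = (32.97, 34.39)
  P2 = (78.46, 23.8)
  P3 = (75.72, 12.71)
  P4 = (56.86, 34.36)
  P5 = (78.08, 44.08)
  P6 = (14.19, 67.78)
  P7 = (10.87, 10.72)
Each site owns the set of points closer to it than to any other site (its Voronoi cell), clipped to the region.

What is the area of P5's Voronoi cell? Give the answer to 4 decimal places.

1. box [0,83]×[0,90]: [(0, 0) (83, 0) (83, 90) (0, 90)]
2. ⊥bis P5·P0 via (43.755,45.2): [(42.2802, 0) (83, 0) (83, 90) (45.2168, 90)]  |A|=3532.6373
3. ⊥bis P5·P1 via (55.525,39.235): [(45.1381, 87.5892) (63.953, 0) (83, 0) (83, 90) (45.2168, 90)]  |A|=2583.4842
4. ⊥bis P5·P2 via (78.27,33.94): [(45.1381, 87.5892) (56.749, 33.5367) (83, 34.0286) (83, 90) (45.2168, 90)]  |A|=1817.4548
5. ⊥bis P5·P3 via (76.9,28.395): [(45.1381, 87.5892) (56.749, 33.5367) (83, 34.0286) (83, 90) (45.2168, 90)]  |A|=1817.4548
6. ⊥bis P5·P4 via (67.47,39.22): [(45.1498, 87.9478) (69.9599, 33.7843) (83, 34.0286) (83, 90) (45.2168, 90)]  |A|=1454.2131
7. ⊥bis P5·P6 via (46.135,55.93): [(52.2567, 72.4327) (69.9599, 33.7843) (83, 34.0286) (83, 90) (58.7733, 90)]  |A|=1327.3256
8. ⊥bis P5·P7 via (44.475,27.4): [(52.2567, 72.4327) (69.9599, 33.7843) (83, 34.0286) (83, 90) (58.7733, 90)]  |A|=1327.3256
9. canonical 5-gon: [(52.2567, 72.4327) (69.9599, 33.7843) (83, 34.0286) (83, 90) (58.7733, 90)]
10. shoelace: 1327.3256

Area of P5's cell: 1327.3256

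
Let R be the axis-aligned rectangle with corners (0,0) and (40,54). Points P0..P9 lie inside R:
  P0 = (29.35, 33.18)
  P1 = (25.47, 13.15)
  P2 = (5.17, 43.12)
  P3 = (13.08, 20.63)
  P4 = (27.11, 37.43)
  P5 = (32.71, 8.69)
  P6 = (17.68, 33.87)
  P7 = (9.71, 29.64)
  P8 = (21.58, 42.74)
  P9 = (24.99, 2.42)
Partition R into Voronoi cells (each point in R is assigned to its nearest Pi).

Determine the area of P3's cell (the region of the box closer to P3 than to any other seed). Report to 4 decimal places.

1. box [0,40]×[0,54]: [(0, 0) (40, 0) (40, 54) (0, 54)]
2. ⊥bis P3·P0 via (21.215,26.905): [(0, 0) (40, 0) (40, 2.5519) (0.315, 54) (0, 54)]  |A|=1139.1414
3. ⊥bis P3·P1 via (19.275,16.89): [(0, 0) (9.0783, 0) (23.5184, 23.9188) (0.315, 54) (0, 54)]  |A|=748.3064
4. ⊥bis P3·P2 via (9.125,31.875): [(0, 28.6656) (0, 0) (9.0783, 0) (23.5184, 23.9188) (15.6194, 34.1592)]  |A|=547.3267
5. ⊥bis P3·P4 via (20.095,29.03): [(14.447, 33.7468) (0, 28.6656) (0, 0) (9.0783, 0) (23.5184, 23.9188) (18.636, 30.2484)]  |A|=544.4121
6. ⊥bis P3·P5 via (22.895,14.66): [(14.447, 33.7468) (0, 28.6656) (0, 0) (9.0783, 0) (23.5184, 23.9188) (18.636, 30.2484)]  |A|=544.4121
7. ⊥bis P3·P6 via (15.38,27.25): [(5.6181, 30.6416) (0, 28.6656) (0, 0) (9.0783, 0) (23.5184, 23.9188) (22.9877, 24.6068)]  |A|=486.5995
8. ⊥bis P3·P7 via (11.395,25.135): [(16.2456, 26.9493) (0, 20.8729) (0, 0) (9.0783, 0) (23.5184, 23.9188) (22.9877, 24.6068)]  |A|=402.4294
9. ⊥bis P3·P8 via (17.33,31.685): [(16.2456, 26.9493) (0, 20.8729) (0, 0) (9.0783, 0) (23.5184, 23.9188) (22.9877, 24.6068)]  |A|=402.4294
10. ⊥bis P3·P9 via (19.035,11.525): [(16.2456, 26.9493) (0, 20.8729) (0, 0) (1.4137, 0) (14.0793, 8.2838) (23.5184, 23.9188) (22.9877, 24.6068)]  |A|=370.6832
11. canonical 7-gon: [(16.2456, 26.9493) (0, 20.8729) (0, 0) (1.4137, 0) (14.0793, 8.2838) (23.5184, 23.9188) (22.9877, 24.6068)]
12. shoelace: 370.6832

Area of P3's cell: 370.6832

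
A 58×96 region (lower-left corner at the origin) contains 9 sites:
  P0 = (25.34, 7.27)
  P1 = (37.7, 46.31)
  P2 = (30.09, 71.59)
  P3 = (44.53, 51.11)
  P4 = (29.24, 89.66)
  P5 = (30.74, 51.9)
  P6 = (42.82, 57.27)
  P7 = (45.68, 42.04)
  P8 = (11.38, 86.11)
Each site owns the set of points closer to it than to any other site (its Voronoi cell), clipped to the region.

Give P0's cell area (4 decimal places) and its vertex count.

Area of P0's cell: 1474.4503 (6 vertices)

1. box [0,58]×[0,96]: [(0, 0) (58, 0) (58, 96) (0, 96)]
2. ⊥bis P0·P1 via (31.52,26.79): [(0, 36.7692) (0, 0) (58, 0) (58, 18.4065)]  |A|=1600.094
3. ⊥bis P0·P2 via (27.715,39.43): [(0, 36.7692) (0, 0) (58, 0) (58, 18.4065)]  |A|=1600.094
4. ⊥bis P0·P3 via (34.935,29.19): [(0, 36.7692) (0, 0) (58, 0) (58, 18.4065)]  |A|=1600.094
5. ⊥bis P0·P4 via (27.29,48.465): [(0, 36.7692) (0, 0) (58, 0) (58, 18.4065)]  |A|=1600.094
6. ⊥bis P0·P5 via (28.04,29.585): [(19.3835, 30.6324) (0, 32.9777) (0, 0) (58, 0) (58, 18.4065)]  |A|=1563.3479
7. ⊥bis P0·P6 via (34.08,32.27): [(19.3835, 30.6324) (0, 32.9777) (0, 0) (58, 0) (58, 18.4065)]  |A|=1563.3479
8. ⊥bis P0·P7 via (35.51,24.655): [(32.2618, 26.5551) (19.3835, 30.6324) (0, 32.9777) (0, 0) (58, 0) (58, 11.4986)]  |A|=1474.4503
9. ⊥bis P0·P8 via (18.36,46.69): [(32.2618, 26.5551) (19.3835, 30.6324) (0, 32.9777) (0, 0) (58, 0) (58, 11.4986)]  |A|=1474.4503
10. canonical 6-gon: [(32.2618, 26.5551) (19.3835, 30.6324) (0, 32.9777) (0, 0) (58, 0) (58, 11.4986)]
11. shoelace: 1474.4503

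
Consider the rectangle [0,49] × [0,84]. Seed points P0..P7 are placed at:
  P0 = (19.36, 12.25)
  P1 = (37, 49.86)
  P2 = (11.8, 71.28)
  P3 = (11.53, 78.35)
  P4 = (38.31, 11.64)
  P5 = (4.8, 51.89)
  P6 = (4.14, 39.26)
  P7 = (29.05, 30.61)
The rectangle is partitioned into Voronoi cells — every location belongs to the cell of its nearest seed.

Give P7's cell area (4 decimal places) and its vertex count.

Area of P7's cell: 548.2760 (6 vertices)

1. box [0,49]×[0,84]: [(0, 0) (49, 0) (49, 84) (0, 84)]
2. ⊥bis P7·P0 via (24.205,21.43): [(0, 34.2049) (49, 8.3437) (49, 84) (0, 84)]  |A|=3073.559
3. ⊥bis P7·P1 via (33.025,40.235): [(0, 53.8739) (0, 34.2049) (49, 8.3437) (49, 33.6375)]  |A|=1101.589
4. ⊥bis P7·P2 via (20.425,50.945): [(13.8474, 48.1551) (0, 42.2818) (0, 34.2049) (49, 8.3437) (49, 33.6375)]  |A|=1021.3293
5. ⊥bis P7·P3 via (20.29,54.48): [(13.8474, 48.1551) (0, 42.2818) (0, 34.2049) (49, 8.3437) (49, 33.6375)]  |A|=1021.3293
6. ⊥bis P7·P4 via (33.68,21.125): [(13.8474, 48.1551) (0, 42.2818) (0, 34.2049) (29.0579, 18.8688) (49, 28.6033) (49, 33.6375)]  |A|=819.3201
7. ⊥bis P7·P5 via (16.925,41.25): [(20.5539, 45.3854) (7.3422, 30.3298) (29.0579, 18.8688) (49, 28.6033) (49, 33.6375)]  |A|=616.573
8. ⊥bis P7·P6 via (16.595,34.935): [(20.5539, 45.3854) (20.0078, 44.763) (13.8104, 26.916) (29.0579, 18.8688) (49, 28.6033) (49, 33.6375)]  |A|=548.276
9. canonical 6-gon: [(20.5539, 45.3854) (20.0078, 44.763) (13.8104, 26.916) (29.0579, 18.8688) (49, 28.6033) (49, 33.6375)]
10. shoelace: 548.276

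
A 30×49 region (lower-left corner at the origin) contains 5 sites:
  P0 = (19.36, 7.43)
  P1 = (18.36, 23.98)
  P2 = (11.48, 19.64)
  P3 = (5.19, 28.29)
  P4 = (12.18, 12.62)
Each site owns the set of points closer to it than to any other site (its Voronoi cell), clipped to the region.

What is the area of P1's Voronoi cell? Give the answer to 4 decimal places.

Area of P1's cell: 478.1277

1. box [0,30]×[0,49]: [(0, 0) (30, 0) (30, 49) (0, 49)]
2. ⊥bis P1·P0 via (18.86,15.705): [(0, 14.5654) (30, 16.3781) (30, 49) (0, 49)]  |A|=1005.847
3. ⊥bis P1·P2 via (14.92,21.81): [(0, 45.462) (18.7744, 15.6998) (30, 16.3781) (30, 49) (0, 49)]  |A|=715.8151
4. ⊥bis P1·P3 via (11.775,26.135): [(11.9173, 26.57) (18.7744, 15.6998) (30, 16.3781) (30, 49) (19.2578, 49)]  |A|=478.7569
5. ⊥bis P1·P4 via (15.27,18.3): [(11.9173, 26.57) (18.1081, 16.756) (19.9221, 15.7692) (30, 16.3781) (30, 49) (19.2578, 49)]  |A|=478.1277
6. canonical 6-gon: [(11.9173, 26.57) (18.1081, 16.756) (19.9221, 15.7692) (30, 16.3781) (30, 49) (19.2578, 49)]
7. shoelace: 478.1277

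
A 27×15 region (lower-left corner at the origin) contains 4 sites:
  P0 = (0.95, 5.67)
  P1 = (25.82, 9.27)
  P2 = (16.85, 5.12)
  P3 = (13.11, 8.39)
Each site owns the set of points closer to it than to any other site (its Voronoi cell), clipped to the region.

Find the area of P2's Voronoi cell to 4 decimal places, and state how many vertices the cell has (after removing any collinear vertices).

Area of P2's cell: 90.8929 (3 vertices)

1. box [0,27]×[0,15]: [(0, 0) (27, 0) (27, 15) (0, 15)]
2. ⊥bis P2·P0 via (8.9,5.395): [(8.7134, 0) (27, 0) (27, 15) (9.2322, 15)]  |A|=270.4078
3. ⊥bis P2·P1 via (21.335,7.195): [(8.7134, 0) (24.6638, 0) (17.724, 15) (9.2322, 15)]  |A|=183.3161
4. ⊥bis P2·P3 via (14.98,6.755): [(9.0739, 0) (24.6638, 0) (19.269, 11.6605)]  |A|=90.8929
5. canonical 3-gon: [(9.0739, 0) (24.6638, 0) (19.269, 11.6605)]
6. shoelace: 90.8929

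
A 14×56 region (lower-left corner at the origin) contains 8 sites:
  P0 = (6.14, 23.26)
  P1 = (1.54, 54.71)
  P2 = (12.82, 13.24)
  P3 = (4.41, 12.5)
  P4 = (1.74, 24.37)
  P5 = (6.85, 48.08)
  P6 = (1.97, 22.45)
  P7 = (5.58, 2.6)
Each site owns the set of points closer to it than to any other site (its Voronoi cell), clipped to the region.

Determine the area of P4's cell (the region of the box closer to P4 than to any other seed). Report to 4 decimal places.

1. box [0,14]×[0,56]: [(0, 0) (14, 0) (14, 56) (0, 56)]
2. ⊥bis P4·P0 via (3.94,23.815): [(0, 8.197) (12.0594, 56) (0, 56)]  |A|=288.2378
3. ⊥bis P4·P1 via (1.64,39.54): [(0, 39.5292) (0, 8.197) (7.9174, 39.5814)]  |A|=124.0352
4. ⊥bis P4·P2 via (7.28,18.805): [(0, 39.5292) (0, 11.5577) (1.1321, 12.6848) (7.9174, 39.5814)]  |A|=122.1328
5. ⊥bis P4·P3 via (3.075,18.435): [(0, 39.5292) (0, 17.7433) (2.5532, 18.3176) (7.9174, 39.5814)]  |A|=111.8486
6. ⊥bis P4·P5 via (4.295,36.225): [(0, 37.1507) (0, 17.7433) (2.5532, 18.3176) (6.9276, 35.6576)]  |A|=88.1027
7. ⊥bis P4·P6 via (1.855,23.41): [(0, 37.1507) (0, 23.1878) (3.8996, 23.6549) (6.9276, 35.6576)]  |A|=71.0601
8. ⊥bis P4·P7 via (3.66,13.485): [(0, 37.1507) (0, 23.1878) (3.8996, 23.6549) (6.9276, 35.6576)]  |A|=71.0601
9. canonical 4-gon: [(0, 37.1507) (0, 23.1878) (3.8996, 23.6549) (6.9276, 35.6576)]
10. shoelace: 71.0601

Area of P4's cell: 71.0601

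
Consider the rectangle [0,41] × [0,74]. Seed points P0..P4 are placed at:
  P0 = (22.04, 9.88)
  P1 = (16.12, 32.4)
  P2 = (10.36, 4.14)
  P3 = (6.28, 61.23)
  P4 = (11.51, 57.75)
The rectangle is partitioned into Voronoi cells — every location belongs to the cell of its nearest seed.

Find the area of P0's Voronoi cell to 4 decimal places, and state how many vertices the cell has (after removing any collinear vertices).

Area of P0's cell: 613.1773 (4 vertices)

1. box [0,41]×[0,74]: [(0, 0) (41, 0) (41, 74) (0, 74)]
2. ⊥bis P0·P1 via (19.08,21.14): [(0, 16.1243) (0, 0) (41, 0) (41, 26.9023)]  |A|=882.0447
3. ⊥bis P0·P2 via (16.2,7.01): [(10.3799, 18.8529) (19.645, 0) (41, 0) (41, 26.9023)]  |A|=613.1773
4. ⊥bis P0·P3 via (14.16,35.555): [(10.3799, 18.8529) (19.645, 0) (41, 0) (41, 26.9023)]  |A|=613.1773
5. ⊥bis P0·P4 via (16.775,33.815): [(10.3799, 18.8529) (19.645, 0) (41, 0) (41, 26.9023)]  |A|=613.1773
6. canonical 4-gon: [(10.3799, 18.8529) (19.645, 0) (41, 0) (41, 26.9023)]
7. shoelace: 613.1773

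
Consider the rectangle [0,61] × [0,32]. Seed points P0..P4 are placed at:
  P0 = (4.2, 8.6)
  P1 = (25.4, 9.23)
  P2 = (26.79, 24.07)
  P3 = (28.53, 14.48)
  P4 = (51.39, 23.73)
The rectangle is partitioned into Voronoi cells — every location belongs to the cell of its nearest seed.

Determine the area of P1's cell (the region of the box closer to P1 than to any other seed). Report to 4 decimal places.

Area of P1's cell: 304.2180

1. box [0,61]×[0,32]: [(0, 0) (61, 0) (61, 32) (0, 32)]
2. ⊥bis P1·P0 via (14.8,8.915): [(15.0649, 0) (61, 0) (61, 32) (14.114, 32)]  |A|=1485.1374
3. ⊥bis P1·P2 via (26.095,16.65): [(14.538, 17.7325) (15.0649, 0) (61, 0) (61, 13.3806)]  |A|=718.1166
4. ⊥bis P1·P3 via (26.965,11.855): [(17.5853, 17.4471) (14.538, 17.7325) (15.0649, 0) (46.8496, 0)]  |A|=304.218
5. ⊥bis P1·P4 via (38.395,16.48): [(17.5853, 17.4471) (14.538, 17.7325) (15.0649, 0) (46.8496, 0)]  |A|=304.218
6. canonical 4-gon: [(17.5853, 17.4471) (14.538, 17.7325) (15.0649, 0) (46.8496, 0)]
7. shoelace: 304.218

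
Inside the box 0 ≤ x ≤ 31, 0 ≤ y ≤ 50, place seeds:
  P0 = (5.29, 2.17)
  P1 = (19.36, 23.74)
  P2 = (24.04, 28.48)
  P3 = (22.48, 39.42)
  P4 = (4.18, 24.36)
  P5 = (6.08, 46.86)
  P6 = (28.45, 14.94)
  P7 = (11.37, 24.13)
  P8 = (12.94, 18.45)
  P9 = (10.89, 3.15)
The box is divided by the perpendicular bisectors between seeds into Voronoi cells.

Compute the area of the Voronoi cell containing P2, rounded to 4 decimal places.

Area of P2's cell: 129.8943

1. box [0,31]×[0,50]: [(0, 0) (31, 0) (31, 50) (0, 50)]
2. ⊥bis P2·P0 via (14.665,15.325): [(0, 25.7761) (31, 3.6838) (31, 50) (0, 50)]  |A|=1093.3721
3. ⊥bis P2·P1 via (21.7,26.11): [(0, 47.5353) (31, 16.9277) (31, 50) (0, 50)]  |A|=550.8229
4. ⊥bis P2·P3 via (23.26,33.95): [(14.9584, 32.7662) (31, 16.9277) (31, 35.0537)]  |A|=145.3845
5. ⊥bis P2·P4 via (14.11,26.42): [(14.9584, 32.7662) (31, 16.9277) (31, 35.0537)]  |A|=145.3845
6. ⊥bis P2·P5 via (15.06,37.67): [(14.9584, 32.7662) (31, 16.9277) (31, 35.0537)]  |A|=145.3845
7. ⊥bis P2·P6 via (26.245,21.71): [(14.9584, 32.7662) (26.1784, 21.6883) (31, 23.2587) (31, 35.0537)]  |A|=130.1217
8. ⊥bis P2·P7 via (17.705,26.305): [(15.462, 32.838) (15.7575, 31.9772) (26.1784, 21.6883) (31, 23.2587) (31, 35.0537)]  |A|=129.8943
9. ⊥bis P2·P8 via (18.49,23.465): [(15.462, 32.838) (15.7575, 31.9772) (26.1784, 21.6883) (31, 23.2587) (31, 35.0537)]  |A|=129.8943
10. ⊥bis P2·P9 via (17.465,15.815): [(15.462, 32.838) (15.7575, 31.9772) (26.1784, 21.6883) (31, 23.2587) (31, 35.0537)]  |A|=129.8943
11. canonical 5-gon: [(15.462, 32.838) (15.7575, 31.9772) (26.1784, 21.6883) (31, 23.2587) (31, 35.0537)]
12. shoelace: 129.8943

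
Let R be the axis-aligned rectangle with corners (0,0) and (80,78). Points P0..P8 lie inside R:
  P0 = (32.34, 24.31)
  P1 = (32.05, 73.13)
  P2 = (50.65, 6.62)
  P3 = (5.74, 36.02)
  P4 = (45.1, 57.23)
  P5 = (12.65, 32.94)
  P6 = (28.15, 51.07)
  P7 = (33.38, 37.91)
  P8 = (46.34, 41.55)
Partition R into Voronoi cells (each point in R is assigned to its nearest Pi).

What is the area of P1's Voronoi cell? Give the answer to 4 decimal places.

1. box [0,80]×[0,78]: [(0, 0) (80, 0) (80, 78) (0, 78)]
2. ⊥bis P1·P0 via (32.195,48.72): [(0, 48.5288) (80, 49.004) (80, 78) (0, 78)]  |A|=2338.6909
3. ⊥bis P1·P2 via (41.35,39.875): [(0, 48.5288) (73.8631, 48.9675) (80, 50.6838) (80, 78) (0, 78)]  |A|=2333.5366
4. ⊥bis P1·P3 via (18.895,54.575): [(0, 67.9711) (27.1953, 48.6903) (73.8631, 48.9675) (80, 50.6838) (80, 78) (0, 78)]  |A|=2069.167
5. ⊥bis P1·P4 via (38.575,65.18): [(0, 67.9711) (22.5214, 52.004) (54.1948, 78) (0, 78)]  |A|=817.3579
6. ⊥bis P1·P5 via (22.35,53.035): [(0, 67.9711) (18.3304, 54.9753) (23.2489, 52.6011) (54.1948, 78) (0, 78)]  |A|=815.0258
7. ⊥bis P1·P6 via (30.1,62.1): [(0, 67.9711) (1.0328, 67.2388) (33.9854, 61.4131) (54.1948, 78) (0, 78)]  |A|=628.9372
8. ⊥bis P1·P7 via (32.715,55.52): [(0, 67.9711) (1.0328, 67.2388) (33.9854, 61.4131) (54.1948, 78) (0, 78)]  |A|=628.9372
9. ⊥bis P1·P8 via (39.195,57.34): [(0, 67.9711) (1.0328, 67.2388) (33.9854, 61.4131) (54.1948, 78) (0, 78)]  |A|=628.9372
10. canonical 5-gon: [(0, 67.9711) (1.0328, 67.2388) (33.9854, 61.4131) (54.1948, 78) (0, 78)]
11. shoelace: 628.9372

Area of P1's cell: 628.9372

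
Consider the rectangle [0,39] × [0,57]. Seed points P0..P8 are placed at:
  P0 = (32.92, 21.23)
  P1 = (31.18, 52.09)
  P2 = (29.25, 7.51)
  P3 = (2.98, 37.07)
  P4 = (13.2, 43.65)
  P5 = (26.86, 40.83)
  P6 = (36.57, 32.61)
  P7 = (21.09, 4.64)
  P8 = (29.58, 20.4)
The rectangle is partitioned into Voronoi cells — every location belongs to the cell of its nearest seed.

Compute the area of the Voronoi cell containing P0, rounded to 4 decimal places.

1. box [0,39]×[0,57]: [(0, 0) (39, 0) (39, 57) (0, 57)]
2. ⊥bis P0·P1 via (32.05,36.66): [(0, 34.8529) (0, 0) (39, 0) (39, 37.0519)]  |A|=1402.143
3. ⊥bis P0·P2 via (31.085,14.37): [(0, 34.8529) (0, 22.685) (39, 12.2528) (39, 37.0519)]  |A|=720.8558
4. ⊥bis P0·P3 via (17.95,29.15): [(21.6119, 36.0715) (12.7283, 19.2803) (39, 12.2528) (39, 37.0519)]  |A|=467.3854
5. ⊥bis P0·P4 via (23.06,32.44): [(27.5706, 36.4074) (16.758, 26.8969) (12.7283, 19.2803) (39, 12.2528) (39, 37.0519)]  |A|=440.8663
6. ⊥bis P0·P5 via (29.89,31.03): [(16.8857, 27.0093) (16.758, 26.8969) (12.7283, 19.2803) (39, 12.2528) (39, 33.8467)]  |A|=355.1614
7. ⊥bis P0·P6 via (34.745,26.92): [(25.8374, 29.777) (16.8857, 27.0093) (16.758, 26.8969) (12.7283, 19.2803) (39, 12.2528) (39, 25.5553)]  |A|=300.5933
8. ⊥bis P0·P7 via (27.005,12.935): [(25.8374, 29.777) (16.8857, 27.0093) (16.758, 26.8969) (14.2016, 22.0649) (21.3352, 16.978) (39, 12.2528) (39, 25.5553)]  |A|=286.9139
9. ⊥bis P0·P8 via (31.25,20.815): [(29.2988, 28.6668) (32.9774, 13.8638) (39, 12.2528) (39, 25.5553)]  |A|=106.1381
10. canonical 4-gon: [(29.2988, 28.6668) (32.9774, 13.8638) (39, 12.2528) (39, 25.5553)]
11. shoelace: 106.1381

Area of P0's cell: 106.1381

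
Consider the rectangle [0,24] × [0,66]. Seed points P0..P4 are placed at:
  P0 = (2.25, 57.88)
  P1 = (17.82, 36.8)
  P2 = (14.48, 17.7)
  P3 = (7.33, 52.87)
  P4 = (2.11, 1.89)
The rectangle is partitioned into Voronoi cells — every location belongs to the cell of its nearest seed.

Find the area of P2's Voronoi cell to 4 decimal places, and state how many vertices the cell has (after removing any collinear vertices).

Area of P2's cell: 501.9382 (5 vertices)

1. box [0,24]×[0,66]: [(0, 0) (24, 0) (24, 66) (0, 66)]
2. ⊥bis P2·P0 via (8.365,37.79): [(0, 35.2439) (0, 0) (24, 0) (24, 42.549)]  |A|=933.5141
3. ⊥bis P2·P1 via (16.15,27.25): [(0, 30.0741) (0, 0) (24, 0) (24, 25.8773)]  |A|=671.417
4. ⊥bis P2·P3 via (10.905,35.285): [(0, 30.0741) (0, 0) (24, 0) (24, 25.8773)]  |A|=671.417
5. ⊥bis P2·P4 via (8.295,9.795): [(0, 30.0741) (0, 16.2851) (20.8139, 0) (24, 0) (24, 25.8773)]  |A|=501.9382
6. canonical 5-gon: [(0, 30.0741) (0, 16.2851) (20.8139, 0) (24, 0) (24, 25.8773)]
7. shoelace: 501.9382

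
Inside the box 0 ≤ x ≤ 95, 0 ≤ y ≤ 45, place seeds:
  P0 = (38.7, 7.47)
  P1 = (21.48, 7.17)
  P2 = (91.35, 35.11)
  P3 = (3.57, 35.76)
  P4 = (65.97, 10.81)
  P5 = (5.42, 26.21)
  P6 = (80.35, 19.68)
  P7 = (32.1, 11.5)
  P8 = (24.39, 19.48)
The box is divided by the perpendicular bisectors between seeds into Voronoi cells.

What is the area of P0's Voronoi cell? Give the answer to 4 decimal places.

1. box [0,95]×[0,45]: [(0, 0) (95, 0) (95, 45) (0, 45)]
2. ⊥bis P0·P1 via (30.09,7.32): [(30.2175, 0) (95, 0) (95, 45) (29.4336, 45)]  |A|=2932.8507
3. ⊥bis P0·P2 via (65.025,21.29): [(30.2175, 0) (76.2017, 0) (52.5778, 45) (29.4336, 45)]  |A|=1555.3907
4. ⊥bis P0·P3 via (21.135,21.615): [(29.6566, 32.197) (30.2175, 0) (76.2017, 0) (52.5778, 45) (39.9668, 45)]  |A|=1487.9619
5. ⊥bis P0·P4 via (52.335,9.14): [(29.6566, 32.197) (30.2175, 0) (53.4545, 0) (47.9429, 45) (39.9668, 45)]  |A|=871.8625
6. ⊥bis P0·P5 via (22.06,16.84): [(33.1509, 36.5361) (29.6881, 30.3867) (30.2175, 0) (53.4545, 0) (47.9429, 45) (39.9668, 45)]  |A|=868.6312
7. ⊥bis P0·P6 via (59.525,13.575): [(33.1509, 36.5361) (29.6881, 30.3867) (30.2175, 0) (53.4545, 0) (47.9429, 45) (39.9668, 45)]  |A|=868.6312
8. ⊥bis P0·P7 via (35.4,9.485): [(30.2006, 0.9699) (30.2175, 0) (53.4545, 0) (49.4704, 32.5284)]  |A|=387.5412
9. ⊥bis P0·P8 via (31.545,13.475): [(30.2006, 0.9699) (30.2175, 0) (53.4545, 0) (49.4704, 32.5284)]  |A|=387.5412
10. canonical 4-gon: [(30.2006, 0.9699) (30.2175, 0) (53.4545, 0) (49.4704, 32.5284)]
11. shoelace: 387.5412

Area of P0's cell: 387.5412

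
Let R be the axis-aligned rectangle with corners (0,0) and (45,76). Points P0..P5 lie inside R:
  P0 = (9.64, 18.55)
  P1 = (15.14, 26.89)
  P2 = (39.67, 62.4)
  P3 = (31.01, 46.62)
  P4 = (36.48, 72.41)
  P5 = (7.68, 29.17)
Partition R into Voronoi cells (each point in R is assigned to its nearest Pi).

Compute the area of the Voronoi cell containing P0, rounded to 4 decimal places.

1. box [0,45]×[0,76]: [(0, 0) (45, 0) (45, 76) (0, 76)]
2. ⊥bis P0·P1 via (12.39,22.72): [(0, 30.8909) (0, 0) (45, 0) (45, 1.2146)]  |A|=722.373
3. ⊥bis P0·P2 via (24.655,40.475): [(0, 30.8909) (0, 0) (45, 0) (45, 1.2146)]  |A|=722.373
4. ⊥bis P0·P3 via (20.325,32.585): [(0, 30.8909) (0, 0) (45, 0) (45, 1.2146)]  |A|=722.373
5. ⊥bis P0·P4 via (23.06,45.48): [(0, 30.8909) (0, 0) (45, 0) (45, 1.2146)]  |A|=722.373
6. ⊥bis P0·P5 via (8.66,23.86): [(10.2237, 24.1486) (0, 22.2617) (0, 0) (45, 0) (45, 1.2146)]  |A|=678.2621
7. canonical 5-gon: [(10.2237, 24.1486) (0, 22.2617) (0, 0) (45, 0) (45, 1.2146)]
8. shoelace: 678.2621

Area of P0's cell: 678.2621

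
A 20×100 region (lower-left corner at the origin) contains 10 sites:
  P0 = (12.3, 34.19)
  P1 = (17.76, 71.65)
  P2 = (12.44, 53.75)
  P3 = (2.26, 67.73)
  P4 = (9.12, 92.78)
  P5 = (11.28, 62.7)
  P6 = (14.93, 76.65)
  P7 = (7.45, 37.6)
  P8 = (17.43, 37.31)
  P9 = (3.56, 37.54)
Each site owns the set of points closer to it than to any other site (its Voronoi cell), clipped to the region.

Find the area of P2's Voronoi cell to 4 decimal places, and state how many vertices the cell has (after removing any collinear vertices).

Area of P2's cell: 225.1542 (7 vertices)

1. box [0,20]×[0,100]: [(0, 0) (20, 0) (20, 100) (0, 100)]
2. ⊥bis P2·P0 via (12.37,43.97): [(0, 44.0585) (20, 43.9154) (20, 100) (0, 100)]  |A|=1120.2607
3. ⊥bis P2·P1 via (15.1,62.7): [(0, 67.1878) (0, 44.0585) (20, 43.9154) (20, 61.2437)]  |A|=404.5758
4. ⊥bis P2·P3 via (7.35,60.74): [(11.5078, 63.7676) (0, 55.3879) (0, 44.0585) (20, 43.9154) (20, 61.2437)]  |A|=336.6801
5. ⊥bis P2·P4 via (10.78,73.265): [(11.5078, 63.7676) (0, 55.3879) (0, 44.0585) (20, 43.9154) (20, 61.2437)]  |A|=336.6801
6. ⊥bis P2·P5 via (11.86,58.225): [(2.1718, 56.9693) (0, 55.3879) (0, 44.0585) (20, 43.9154) (20, 59.28)]  |A|=278.5276
7. ⊥bis P2·P6 via (13.685,65.2): [(2.1718, 56.9693) (0, 55.3879) (0, 44.0585) (20, 43.9154) (20, 59.28)]  |A|=278.5276
8. ⊥bis P2·P7 via (9.945,45.675): [(2.1718, 56.9693) (0, 55.3879) (0, 48.7478) (15.5365, 43.9473) (20, 43.9154) (20, 59.28)]  |A|=242.1003
9. ⊥bis P2·P8 via (14.935,45.53): [(2.1718, 56.9693) (0, 55.3879) (0, 48.7478) (12.6545, 44.8378) (20, 47.0674) (20, 59.28)]  |A|=228.5826
10. ⊥bis P2·P9 via (8,45.645): [(2.1718, 56.9693) (0, 55.3879) (0, 50.0275) (5.3581, 47.0922) (12.6545, 44.8378) (20, 47.0674) (20, 59.28)]  |A|=225.1542
11. canonical 7-gon: [(2.1718, 56.9693) (0, 55.3879) (0, 50.0275) (5.3581, 47.0922) (12.6545, 44.8378) (20, 47.0674) (20, 59.28)]
12. shoelace: 225.1542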